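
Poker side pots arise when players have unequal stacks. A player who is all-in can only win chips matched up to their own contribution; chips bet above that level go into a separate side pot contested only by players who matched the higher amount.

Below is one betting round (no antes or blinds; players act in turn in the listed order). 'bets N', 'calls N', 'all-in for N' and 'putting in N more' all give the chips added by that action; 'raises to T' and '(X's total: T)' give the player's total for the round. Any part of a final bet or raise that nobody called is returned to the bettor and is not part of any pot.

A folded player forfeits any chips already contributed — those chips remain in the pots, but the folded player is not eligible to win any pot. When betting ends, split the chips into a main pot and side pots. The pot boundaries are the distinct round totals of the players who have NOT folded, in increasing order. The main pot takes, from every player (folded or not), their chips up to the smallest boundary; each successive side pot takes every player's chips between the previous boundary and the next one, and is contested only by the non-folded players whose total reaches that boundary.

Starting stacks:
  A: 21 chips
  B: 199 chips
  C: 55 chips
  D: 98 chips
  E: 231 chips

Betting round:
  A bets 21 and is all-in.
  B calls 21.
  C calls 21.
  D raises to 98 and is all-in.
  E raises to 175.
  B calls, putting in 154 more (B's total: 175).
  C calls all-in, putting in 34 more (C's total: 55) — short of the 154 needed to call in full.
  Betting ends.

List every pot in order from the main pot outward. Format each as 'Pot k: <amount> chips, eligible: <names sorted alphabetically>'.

Contributions: A=21, B=175, C=55, D=98, E=175
Pot levels (distinct totals of non-folded players): 21, 55, 98, 175
Layer 1-21: 21 each from A, B, C, D, E = 21*5 = 105 chips; eligible A, B, C, D, E
Layer 22-55: 34 each from B, C, D, E = 34*4 = 136 chips; eligible B, C, D, E
Layer 56-98: 43 each from B, D, E = 43*3 = 129 chips; eligible B, D, E
Layer 99-175: 77 each from B, E = 77*2 = 154 chips; eligible B, E

Pot 1: 105 chips, eligible: A, B, C, D, E
Pot 2: 136 chips, eligible: B, C, D, E
Pot 3: 129 chips, eligible: B, D, E
Pot 4: 154 chips, eligible: B, E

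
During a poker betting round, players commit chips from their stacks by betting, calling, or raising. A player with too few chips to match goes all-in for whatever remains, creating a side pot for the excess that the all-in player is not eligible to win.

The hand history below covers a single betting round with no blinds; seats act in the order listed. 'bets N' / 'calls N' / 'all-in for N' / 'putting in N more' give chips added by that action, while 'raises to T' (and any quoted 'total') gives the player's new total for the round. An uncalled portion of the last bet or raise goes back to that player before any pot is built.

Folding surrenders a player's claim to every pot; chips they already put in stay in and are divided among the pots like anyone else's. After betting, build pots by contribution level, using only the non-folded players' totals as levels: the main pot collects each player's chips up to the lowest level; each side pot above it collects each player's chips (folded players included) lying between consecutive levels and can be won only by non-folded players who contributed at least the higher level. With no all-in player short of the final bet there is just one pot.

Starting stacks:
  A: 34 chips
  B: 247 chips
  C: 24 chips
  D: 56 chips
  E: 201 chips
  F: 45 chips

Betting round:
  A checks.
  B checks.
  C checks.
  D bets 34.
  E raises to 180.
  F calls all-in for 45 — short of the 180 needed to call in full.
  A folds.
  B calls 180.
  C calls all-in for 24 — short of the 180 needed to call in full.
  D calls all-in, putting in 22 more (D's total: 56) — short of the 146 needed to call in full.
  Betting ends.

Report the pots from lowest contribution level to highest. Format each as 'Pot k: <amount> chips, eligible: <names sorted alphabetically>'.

Contributions: B=180, C=24, D=56, E=180, F=45
Folded: A
Pot levels (distinct totals of non-folded players): 24, 45, 56, 180
Layer 1-24: 24 each from B, C, D, E, F = 24*5 = 120 chips; eligible B, C, D, E, F
Layer 25-45: 21 each from B, D, E, F = 21*4 = 84 chips; eligible B, D, E, F
Layer 46-56: 11 each from B, D, E = 11*3 = 33 chips; eligible B, D, E
Layer 57-180: 124 each from B, E = 124*2 = 248 chips; eligible B, E

Pot 1: 120 chips, eligible: B, C, D, E, F
Pot 2: 84 chips, eligible: B, D, E, F
Pot 3: 33 chips, eligible: B, D, E
Pot 4: 248 chips, eligible: B, E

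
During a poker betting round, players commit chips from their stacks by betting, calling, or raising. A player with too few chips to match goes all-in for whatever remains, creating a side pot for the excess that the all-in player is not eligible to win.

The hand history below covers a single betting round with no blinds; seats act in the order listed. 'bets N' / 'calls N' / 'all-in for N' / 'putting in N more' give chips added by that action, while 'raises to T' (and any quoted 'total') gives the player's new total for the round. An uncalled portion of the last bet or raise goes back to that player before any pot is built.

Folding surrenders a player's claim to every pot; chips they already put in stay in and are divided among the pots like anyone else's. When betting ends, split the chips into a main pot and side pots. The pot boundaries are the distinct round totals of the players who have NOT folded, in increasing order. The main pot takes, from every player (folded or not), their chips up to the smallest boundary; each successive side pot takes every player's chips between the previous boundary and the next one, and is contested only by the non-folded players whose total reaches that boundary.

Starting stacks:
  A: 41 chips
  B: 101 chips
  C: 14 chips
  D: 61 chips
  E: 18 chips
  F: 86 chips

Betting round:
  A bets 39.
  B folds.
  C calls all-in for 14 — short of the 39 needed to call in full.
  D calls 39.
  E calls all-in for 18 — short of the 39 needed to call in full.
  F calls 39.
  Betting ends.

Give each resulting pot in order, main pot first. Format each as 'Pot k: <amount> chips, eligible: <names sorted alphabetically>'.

Contributions: A=39, C=14, D=39, E=18, F=39
Folded: B
Pot levels (distinct totals of non-folded players): 14, 18, 39
Layer 1-14: 14 each from A, C, D, E, F = 14*5 = 70 chips; eligible A, C, D, E, F
Layer 15-18: 4 each from A, D, E, F = 4*4 = 16 chips; eligible A, D, E, F
Layer 19-39: 21 each from A, D, F = 21*3 = 63 chips; eligible A, D, F

Pot 1: 70 chips, eligible: A, C, D, E, F
Pot 2: 16 chips, eligible: A, D, E, F
Pot 3: 63 chips, eligible: A, D, F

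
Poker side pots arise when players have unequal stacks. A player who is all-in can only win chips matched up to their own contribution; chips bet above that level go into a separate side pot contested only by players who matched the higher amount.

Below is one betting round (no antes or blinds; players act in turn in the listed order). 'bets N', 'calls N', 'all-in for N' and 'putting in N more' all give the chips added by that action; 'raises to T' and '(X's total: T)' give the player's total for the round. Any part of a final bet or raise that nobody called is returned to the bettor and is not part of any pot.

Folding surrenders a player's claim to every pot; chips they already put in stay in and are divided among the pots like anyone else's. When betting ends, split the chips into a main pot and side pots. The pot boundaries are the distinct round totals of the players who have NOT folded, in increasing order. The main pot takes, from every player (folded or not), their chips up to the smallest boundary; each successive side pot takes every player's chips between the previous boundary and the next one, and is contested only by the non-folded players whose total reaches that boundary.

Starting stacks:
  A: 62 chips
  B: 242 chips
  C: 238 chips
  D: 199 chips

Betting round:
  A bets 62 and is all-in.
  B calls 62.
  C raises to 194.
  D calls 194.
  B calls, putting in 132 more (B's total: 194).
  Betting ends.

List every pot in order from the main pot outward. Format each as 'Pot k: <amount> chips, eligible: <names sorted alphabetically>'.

Pot 1: 248 chips, eligible: A, B, C, D
Pot 2: 396 chips, eligible: B, C, D

Derivation:
Contributions: A=62, B=194, C=194, D=194
Pot levels (distinct totals of non-folded players): 62, 194
Layer 1-62: 62 each from A, B, C, D = 62*4 = 248 chips; eligible A, B, C, D
Layer 63-194: 132 each from B, C, D = 132*3 = 396 chips; eligible B, C, D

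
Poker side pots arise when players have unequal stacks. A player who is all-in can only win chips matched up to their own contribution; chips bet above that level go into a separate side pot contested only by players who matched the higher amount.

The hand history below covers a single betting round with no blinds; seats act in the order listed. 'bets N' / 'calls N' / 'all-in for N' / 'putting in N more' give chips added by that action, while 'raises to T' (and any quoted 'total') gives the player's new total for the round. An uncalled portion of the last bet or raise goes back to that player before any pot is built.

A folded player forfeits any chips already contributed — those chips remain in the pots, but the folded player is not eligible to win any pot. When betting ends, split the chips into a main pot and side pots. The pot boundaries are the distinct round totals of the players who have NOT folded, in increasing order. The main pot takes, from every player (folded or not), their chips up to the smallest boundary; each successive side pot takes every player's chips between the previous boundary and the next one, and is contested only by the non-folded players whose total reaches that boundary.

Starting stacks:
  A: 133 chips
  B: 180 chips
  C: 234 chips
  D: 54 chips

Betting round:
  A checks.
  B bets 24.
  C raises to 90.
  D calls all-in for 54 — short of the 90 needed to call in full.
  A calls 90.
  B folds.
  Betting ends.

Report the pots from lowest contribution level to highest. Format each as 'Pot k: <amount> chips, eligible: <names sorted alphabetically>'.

Pot 1: 186 chips, eligible: A, C, D
Pot 2: 72 chips, eligible: A, C

Derivation:
Contributions: A=90, B=24, C=90, D=54
Folded: B
Pot levels (distinct totals of non-folded players): 54, 90
Layer 1-54: A 54 + B 24 + C 54 + D 54 = 186 chips; eligible A, C, D
Layer 55-90: 36 each from A, C = 36*2 = 72 chips; eligible A, C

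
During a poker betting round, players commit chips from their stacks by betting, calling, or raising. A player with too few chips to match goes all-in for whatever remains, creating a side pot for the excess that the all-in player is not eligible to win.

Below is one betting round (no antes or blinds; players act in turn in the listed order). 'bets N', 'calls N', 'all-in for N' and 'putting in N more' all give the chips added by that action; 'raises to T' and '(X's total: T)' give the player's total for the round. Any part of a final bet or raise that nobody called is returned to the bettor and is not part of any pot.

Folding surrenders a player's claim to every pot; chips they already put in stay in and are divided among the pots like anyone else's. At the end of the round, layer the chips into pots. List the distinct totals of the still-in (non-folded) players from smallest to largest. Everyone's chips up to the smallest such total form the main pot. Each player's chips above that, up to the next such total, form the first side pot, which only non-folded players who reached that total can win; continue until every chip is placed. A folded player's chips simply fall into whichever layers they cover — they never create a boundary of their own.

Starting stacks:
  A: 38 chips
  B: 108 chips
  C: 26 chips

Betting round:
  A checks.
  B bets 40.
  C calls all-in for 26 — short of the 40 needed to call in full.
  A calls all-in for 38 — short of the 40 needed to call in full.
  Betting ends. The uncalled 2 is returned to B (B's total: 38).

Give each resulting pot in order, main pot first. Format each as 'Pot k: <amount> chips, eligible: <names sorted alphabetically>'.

Contributions (after 2 returned to B): A=38, B=38, C=26
Pot levels (distinct totals of non-folded players): 26, 38
Layer 1-26: 26 each from A, B, C = 26*3 = 78 chips; eligible A, B, C
Layer 27-38: 12 each from A, B = 12*2 = 24 chips; eligible A, B

Pot 1: 78 chips, eligible: A, B, C
Pot 2: 24 chips, eligible: A, B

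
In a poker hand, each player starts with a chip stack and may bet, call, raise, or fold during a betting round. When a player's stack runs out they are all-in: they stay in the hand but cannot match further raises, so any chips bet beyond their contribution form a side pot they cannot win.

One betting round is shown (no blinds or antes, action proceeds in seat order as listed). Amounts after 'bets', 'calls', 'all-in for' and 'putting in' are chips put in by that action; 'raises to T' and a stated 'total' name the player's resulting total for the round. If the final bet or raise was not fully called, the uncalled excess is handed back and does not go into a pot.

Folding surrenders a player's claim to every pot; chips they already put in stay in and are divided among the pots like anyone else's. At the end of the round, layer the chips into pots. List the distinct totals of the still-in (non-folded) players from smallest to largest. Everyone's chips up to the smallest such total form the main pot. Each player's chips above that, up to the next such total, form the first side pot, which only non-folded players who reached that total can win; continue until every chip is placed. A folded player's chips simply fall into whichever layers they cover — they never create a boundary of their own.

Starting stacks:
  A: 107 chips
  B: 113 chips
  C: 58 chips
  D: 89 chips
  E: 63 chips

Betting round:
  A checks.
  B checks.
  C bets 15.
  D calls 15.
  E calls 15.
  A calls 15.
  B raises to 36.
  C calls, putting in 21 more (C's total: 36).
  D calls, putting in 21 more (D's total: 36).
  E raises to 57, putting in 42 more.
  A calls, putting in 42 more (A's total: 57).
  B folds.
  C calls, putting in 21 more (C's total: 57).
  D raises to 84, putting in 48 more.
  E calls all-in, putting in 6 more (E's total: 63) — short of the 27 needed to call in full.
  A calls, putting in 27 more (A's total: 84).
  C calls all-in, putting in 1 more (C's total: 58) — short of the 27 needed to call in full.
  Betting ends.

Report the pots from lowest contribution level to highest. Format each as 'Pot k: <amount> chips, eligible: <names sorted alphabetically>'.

Contributions: A=84, B=36, C=58, D=84, E=63
Folded: B
Pot levels (distinct totals of non-folded players): 58, 63, 84
Layer 1-58: A 58 + B 36 + C 58 + D 58 + E 58 = 268 chips; eligible A, C, D, E
Layer 59-63: 5 each from A, D, E = 5*3 = 15 chips; eligible A, D, E
Layer 64-84: 21 each from A, D = 21*2 = 42 chips; eligible A, D

Pot 1: 268 chips, eligible: A, C, D, E
Pot 2: 15 chips, eligible: A, D, E
Pot 3: 42 chips, eligible: A, D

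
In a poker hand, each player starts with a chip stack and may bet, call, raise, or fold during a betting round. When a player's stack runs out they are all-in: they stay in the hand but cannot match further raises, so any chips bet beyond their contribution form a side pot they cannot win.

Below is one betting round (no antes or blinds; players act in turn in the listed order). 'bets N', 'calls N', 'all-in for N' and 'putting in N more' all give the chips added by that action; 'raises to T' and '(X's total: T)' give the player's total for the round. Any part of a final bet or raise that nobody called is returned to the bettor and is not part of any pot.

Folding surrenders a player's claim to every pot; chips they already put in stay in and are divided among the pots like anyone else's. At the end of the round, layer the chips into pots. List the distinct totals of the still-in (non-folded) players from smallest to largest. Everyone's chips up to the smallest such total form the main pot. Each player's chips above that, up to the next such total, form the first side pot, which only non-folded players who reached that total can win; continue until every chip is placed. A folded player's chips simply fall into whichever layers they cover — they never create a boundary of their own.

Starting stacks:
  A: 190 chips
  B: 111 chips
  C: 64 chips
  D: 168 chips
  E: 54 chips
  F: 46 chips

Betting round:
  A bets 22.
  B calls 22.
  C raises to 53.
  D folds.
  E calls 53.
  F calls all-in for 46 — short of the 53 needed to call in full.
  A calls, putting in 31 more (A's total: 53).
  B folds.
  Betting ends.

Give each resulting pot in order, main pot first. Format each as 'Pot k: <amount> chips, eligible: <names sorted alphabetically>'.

Pot 1: 206 chips, eligible: A, C, E, F
Pot 2: 21 chips, eligible: A, C, E

Derivation:
Contributions: A=53, B=22, C=53, E=53, F=46
Folded: B, D
Pot levels (distinct totals of non-folded players): 46, 53
Layer 1-46: A 46 + B 22 + C 46 + E 46 + F 46 = 206 chips; eligible A, C, E, F
Layer 47-53: 7 each from A, C, E = 7*3 = 21 chips; eligible A, C, E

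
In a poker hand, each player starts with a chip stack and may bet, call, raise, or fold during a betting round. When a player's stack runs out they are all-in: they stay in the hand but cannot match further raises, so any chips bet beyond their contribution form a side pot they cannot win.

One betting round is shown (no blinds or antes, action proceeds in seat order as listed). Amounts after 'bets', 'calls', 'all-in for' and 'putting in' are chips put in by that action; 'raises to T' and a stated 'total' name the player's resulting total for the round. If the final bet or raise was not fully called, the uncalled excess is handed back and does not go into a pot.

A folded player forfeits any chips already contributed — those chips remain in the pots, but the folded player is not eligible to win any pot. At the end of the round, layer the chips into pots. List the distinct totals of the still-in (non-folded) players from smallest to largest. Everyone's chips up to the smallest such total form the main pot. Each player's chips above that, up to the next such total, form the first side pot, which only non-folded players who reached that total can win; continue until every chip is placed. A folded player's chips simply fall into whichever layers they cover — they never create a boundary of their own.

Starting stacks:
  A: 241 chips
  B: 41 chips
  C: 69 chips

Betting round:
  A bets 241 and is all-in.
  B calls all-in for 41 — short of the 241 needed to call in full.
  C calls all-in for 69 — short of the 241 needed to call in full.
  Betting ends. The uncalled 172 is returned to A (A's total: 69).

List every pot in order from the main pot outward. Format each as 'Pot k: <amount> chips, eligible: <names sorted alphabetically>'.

Pot 1: 123 chips, eligible: A, B, C
Pot 2: 56 chips, eligible: A, C

Derivation:
Contributions (after 172 returned to A): A=69, B=41, C=69
Pot levels (distinct totals of non-folded players): 41, 69
Layer 1-41: 41 each from A, B, C = 41*3 = 123 chips; eligible A, B, C
Layer 42-69: 28 each from A, C = 28*2 = 56 chips; eligible A, C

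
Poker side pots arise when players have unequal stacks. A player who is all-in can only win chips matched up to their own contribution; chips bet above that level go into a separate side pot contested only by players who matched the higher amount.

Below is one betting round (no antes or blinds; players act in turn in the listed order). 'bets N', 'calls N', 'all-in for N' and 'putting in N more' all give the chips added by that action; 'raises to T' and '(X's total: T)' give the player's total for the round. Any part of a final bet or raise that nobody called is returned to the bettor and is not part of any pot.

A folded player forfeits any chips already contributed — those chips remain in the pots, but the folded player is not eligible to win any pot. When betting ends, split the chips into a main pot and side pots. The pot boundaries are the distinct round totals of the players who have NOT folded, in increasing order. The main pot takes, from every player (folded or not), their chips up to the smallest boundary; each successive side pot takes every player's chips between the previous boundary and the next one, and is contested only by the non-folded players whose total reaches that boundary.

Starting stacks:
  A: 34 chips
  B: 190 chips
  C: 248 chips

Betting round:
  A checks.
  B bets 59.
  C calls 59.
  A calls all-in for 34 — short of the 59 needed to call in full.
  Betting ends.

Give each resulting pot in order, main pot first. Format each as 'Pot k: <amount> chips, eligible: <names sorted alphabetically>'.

Contributions: A=34, B=59, C=59
Pot levels (distinct totals of non-folded players): 34, 59
Layer 1-34: 34 each from A, B, C = 34*3 = 102 chips; eligible A, B, C
Layer 35-59: 25 each from B, C = 25*2 = 50 chips; eligible B, C

Pot 1: 102 chips, eligible: A, B, C
Pot 2: 50 chips, eligible: B, C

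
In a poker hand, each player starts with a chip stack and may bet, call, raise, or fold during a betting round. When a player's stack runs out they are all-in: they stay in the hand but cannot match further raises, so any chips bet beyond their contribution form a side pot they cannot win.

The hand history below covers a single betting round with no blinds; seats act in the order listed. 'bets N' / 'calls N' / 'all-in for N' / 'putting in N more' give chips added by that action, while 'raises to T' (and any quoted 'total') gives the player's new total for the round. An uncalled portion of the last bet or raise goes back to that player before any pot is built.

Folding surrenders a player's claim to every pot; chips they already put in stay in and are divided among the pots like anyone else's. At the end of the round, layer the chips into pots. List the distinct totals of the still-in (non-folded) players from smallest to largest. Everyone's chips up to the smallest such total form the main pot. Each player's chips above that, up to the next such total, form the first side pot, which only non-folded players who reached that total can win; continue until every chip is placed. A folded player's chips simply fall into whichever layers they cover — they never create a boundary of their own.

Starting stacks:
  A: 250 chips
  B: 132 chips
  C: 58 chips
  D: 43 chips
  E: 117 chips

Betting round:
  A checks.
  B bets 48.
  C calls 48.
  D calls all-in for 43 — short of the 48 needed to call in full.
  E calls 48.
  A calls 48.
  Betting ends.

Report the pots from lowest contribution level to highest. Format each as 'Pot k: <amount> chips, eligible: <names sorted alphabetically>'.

Pot 1: 215 chips, eligible: A, B, C, D, E
Pot 2: 20 chips, eligible: A, B, C, E

Derivation:
Contributions: A=48, B=48, C=48, D=43, E=48
Pot levels (distinct totals of non-folded players): 43, 48
Layer 1-43: 43 each from A, B, C, D, E = 43*5 = 215 chips; eligible A, B, C, D, E
Layer 44-48: 5 each from A, B, C, E = 5*4 = 20 chips; eligible A, B, C, E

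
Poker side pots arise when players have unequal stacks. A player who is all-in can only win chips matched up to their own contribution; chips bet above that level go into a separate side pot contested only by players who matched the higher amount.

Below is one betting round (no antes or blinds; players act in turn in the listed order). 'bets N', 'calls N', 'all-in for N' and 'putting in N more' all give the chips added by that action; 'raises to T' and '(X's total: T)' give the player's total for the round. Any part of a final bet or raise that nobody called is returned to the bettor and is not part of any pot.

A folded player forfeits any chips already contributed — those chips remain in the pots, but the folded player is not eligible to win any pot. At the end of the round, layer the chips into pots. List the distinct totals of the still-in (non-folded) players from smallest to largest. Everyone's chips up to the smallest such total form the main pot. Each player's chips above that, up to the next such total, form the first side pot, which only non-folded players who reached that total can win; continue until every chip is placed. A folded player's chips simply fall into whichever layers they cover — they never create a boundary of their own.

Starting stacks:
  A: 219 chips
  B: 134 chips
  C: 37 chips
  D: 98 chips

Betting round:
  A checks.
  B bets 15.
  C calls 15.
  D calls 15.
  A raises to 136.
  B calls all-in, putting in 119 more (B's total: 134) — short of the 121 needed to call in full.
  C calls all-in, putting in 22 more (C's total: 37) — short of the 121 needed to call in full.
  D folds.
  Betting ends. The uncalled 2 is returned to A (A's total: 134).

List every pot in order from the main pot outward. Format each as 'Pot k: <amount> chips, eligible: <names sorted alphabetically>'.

Contributions (after 2 returned to A): A=134, B=134, C=37, D=15
Folded: D
Pot levels (distinct totals of non-folded players): 37, 134
Layer 1-37: A 37 + B 37 + C 37 + D 15 = 126 chips; eligible A, B, C
Layer 38-134: 97 each from A, B = 97*2 = 194 chips; eligible A, B

Pot 1: 126 chips, eligible: A, B, C
Pot 2: 194 chips, eligible: A, B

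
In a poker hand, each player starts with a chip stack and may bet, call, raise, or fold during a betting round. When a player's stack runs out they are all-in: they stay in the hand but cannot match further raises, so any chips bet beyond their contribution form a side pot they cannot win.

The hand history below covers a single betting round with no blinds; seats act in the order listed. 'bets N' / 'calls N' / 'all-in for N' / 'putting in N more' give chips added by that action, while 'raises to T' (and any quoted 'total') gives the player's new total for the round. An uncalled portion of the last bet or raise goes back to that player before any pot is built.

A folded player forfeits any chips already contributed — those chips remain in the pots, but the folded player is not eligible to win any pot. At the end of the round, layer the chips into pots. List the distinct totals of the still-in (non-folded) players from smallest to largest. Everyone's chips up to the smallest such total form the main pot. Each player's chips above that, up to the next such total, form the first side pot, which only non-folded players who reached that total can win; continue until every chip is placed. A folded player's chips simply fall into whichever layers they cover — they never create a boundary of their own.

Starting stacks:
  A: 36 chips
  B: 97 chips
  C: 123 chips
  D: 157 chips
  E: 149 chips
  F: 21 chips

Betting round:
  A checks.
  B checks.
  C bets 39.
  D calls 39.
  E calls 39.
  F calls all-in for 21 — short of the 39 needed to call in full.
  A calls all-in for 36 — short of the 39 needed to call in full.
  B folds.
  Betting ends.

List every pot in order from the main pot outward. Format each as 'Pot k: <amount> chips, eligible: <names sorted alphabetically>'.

Contributions: A=36, C=39, D=39, E=39, F=21
Folded: B
Pot levels (distinct totals of non-folded players): 21, 36, 39
Layer 1-21: 21 each from A, C, D, E, F = 21*5 = 105 chips; eligible A, C, D, E, F
Layer 22-36: 15 each from A, C, D, E = 15*4 = 60 chips; eligible A, C, D, E
Layer 37-39: 3 each from C, D, E = 3*3 = 9 chips; eligible C, D, E

Pot 1: 105 chips, eligible: A, C, D, E, F
Pot 2: 60 chips, eligible: A, C, D, E
Pot 3: 9 chips, eligible: C, D, E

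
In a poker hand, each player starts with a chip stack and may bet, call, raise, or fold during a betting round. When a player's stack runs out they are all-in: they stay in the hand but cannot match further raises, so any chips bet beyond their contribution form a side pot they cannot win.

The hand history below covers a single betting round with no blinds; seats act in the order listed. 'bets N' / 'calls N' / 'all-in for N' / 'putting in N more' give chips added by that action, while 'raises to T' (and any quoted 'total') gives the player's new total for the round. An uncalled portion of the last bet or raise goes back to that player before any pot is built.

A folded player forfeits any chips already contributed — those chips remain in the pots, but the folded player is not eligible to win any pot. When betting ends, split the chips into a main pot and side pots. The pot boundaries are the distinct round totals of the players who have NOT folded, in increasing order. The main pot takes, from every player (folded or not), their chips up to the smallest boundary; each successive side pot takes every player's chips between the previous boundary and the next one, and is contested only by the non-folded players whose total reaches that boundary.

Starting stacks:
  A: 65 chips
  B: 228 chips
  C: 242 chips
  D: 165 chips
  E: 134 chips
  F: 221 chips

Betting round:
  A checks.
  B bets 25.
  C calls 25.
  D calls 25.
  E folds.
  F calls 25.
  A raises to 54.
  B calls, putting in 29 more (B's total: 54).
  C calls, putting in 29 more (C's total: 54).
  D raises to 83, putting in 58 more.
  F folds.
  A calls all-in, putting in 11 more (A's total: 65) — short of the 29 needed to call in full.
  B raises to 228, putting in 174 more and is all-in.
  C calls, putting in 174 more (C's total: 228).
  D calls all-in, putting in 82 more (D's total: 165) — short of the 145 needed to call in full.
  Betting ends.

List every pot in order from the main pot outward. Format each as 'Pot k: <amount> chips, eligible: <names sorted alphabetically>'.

Pot 1: 285 chips, eligible: A, B, C, D
Pot 2: 300 chips, eligible: B, C, D
Pot 3: 126 chips, eligible: B, C

Derivation:
Contributions: A=65, B=228, C=228, D=165, F=25
Folded: E, F
Pot levels (distinct totals of non-folded players): 65, 165, 228
Layer 1-65: A 65 + B 65 + C 65 + D 65 + F 25 = 285 chips; eligible A, B, C, D
Layer 66-165: 100 each from B, C, D = 100*3 = 300 chips; eligible B, C, D
Layer 166-228: 63 each from B, C = 63*2 = 126 chips; eligible B, C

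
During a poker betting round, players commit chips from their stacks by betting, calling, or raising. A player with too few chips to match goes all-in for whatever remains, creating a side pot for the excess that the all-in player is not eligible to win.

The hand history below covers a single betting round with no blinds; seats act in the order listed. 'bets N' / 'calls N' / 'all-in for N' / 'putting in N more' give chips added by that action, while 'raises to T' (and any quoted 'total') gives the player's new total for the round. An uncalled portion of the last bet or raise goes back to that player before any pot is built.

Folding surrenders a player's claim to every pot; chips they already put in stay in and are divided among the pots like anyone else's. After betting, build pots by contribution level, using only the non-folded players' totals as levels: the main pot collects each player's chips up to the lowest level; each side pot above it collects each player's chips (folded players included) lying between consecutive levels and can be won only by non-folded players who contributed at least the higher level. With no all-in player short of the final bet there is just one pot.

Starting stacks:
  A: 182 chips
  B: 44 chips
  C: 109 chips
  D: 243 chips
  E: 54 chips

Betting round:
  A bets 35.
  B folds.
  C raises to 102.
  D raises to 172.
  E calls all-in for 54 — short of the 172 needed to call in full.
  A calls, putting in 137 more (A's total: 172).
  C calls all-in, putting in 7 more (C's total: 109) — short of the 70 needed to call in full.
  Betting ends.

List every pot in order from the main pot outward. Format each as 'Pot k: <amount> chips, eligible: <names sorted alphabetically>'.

Contributions: A=172, C=109, D=172, E=54
Folded: B
Pot levels (distinct totals of non-folded players): 54, 109, 172
Layer 1-54: 54 each from A, C, D, E = 54*4 = 216 chips; eligible A, C, D, E
Layer 55-109: 55 each from A, C, D = 55*3 = 165 chips; eligible A, C, D
Layer 110-172: 63 each from A, D = 63*2 = 126 chips; eligible A, D

Pot 1: 216 chips, eligible: A, C, D, E
Pot 2: 165 chips, eligible: A, C, D
Pot 3: 126 chips, eligible: A, D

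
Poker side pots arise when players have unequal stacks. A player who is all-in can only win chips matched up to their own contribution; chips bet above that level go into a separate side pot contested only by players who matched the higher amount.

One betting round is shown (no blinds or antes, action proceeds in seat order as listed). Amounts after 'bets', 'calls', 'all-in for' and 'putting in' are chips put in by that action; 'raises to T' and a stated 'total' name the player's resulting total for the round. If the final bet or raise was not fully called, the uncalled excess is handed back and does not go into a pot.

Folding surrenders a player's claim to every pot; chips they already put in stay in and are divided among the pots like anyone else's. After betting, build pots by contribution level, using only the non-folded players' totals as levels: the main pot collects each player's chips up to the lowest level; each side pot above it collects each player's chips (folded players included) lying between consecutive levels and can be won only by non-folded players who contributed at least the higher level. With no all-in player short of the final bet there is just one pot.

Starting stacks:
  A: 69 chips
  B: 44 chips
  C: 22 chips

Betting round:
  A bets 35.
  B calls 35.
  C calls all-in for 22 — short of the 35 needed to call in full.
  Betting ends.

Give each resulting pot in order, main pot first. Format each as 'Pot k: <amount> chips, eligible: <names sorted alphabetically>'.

Pot 1: 66 chips, eligible: A, B, C
Pot 2: 26 chips, eligible: A, B

Derivation:
Contributions: A=35, B=35, C=22
Pot levels (distinct totals of non-folded players): 22, 35
Layer 1-22: 22 each from A, B, C = 22*3 = 66 chips; eligible A, B, C
Layer 23-35: 13 each from A, B = 13*2 = 26 chips; eligible A, B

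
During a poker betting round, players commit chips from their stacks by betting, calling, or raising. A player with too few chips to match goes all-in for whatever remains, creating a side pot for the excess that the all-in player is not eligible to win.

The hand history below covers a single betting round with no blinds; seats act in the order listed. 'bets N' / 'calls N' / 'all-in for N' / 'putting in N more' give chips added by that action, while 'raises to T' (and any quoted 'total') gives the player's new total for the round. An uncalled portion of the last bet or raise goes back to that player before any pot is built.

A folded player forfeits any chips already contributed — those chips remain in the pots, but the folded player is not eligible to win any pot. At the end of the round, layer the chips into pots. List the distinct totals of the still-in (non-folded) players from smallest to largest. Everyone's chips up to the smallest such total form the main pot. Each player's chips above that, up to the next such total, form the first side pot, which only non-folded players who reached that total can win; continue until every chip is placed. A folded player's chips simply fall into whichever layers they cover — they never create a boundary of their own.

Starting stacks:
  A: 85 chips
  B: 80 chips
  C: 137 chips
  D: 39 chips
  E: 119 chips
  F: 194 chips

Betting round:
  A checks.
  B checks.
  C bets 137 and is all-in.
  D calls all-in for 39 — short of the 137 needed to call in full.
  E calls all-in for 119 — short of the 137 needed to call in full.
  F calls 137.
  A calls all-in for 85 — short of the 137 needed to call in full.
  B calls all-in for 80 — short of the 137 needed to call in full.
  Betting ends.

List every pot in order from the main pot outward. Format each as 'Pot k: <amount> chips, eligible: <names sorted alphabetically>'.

Contributions: A=85, B=80, C=137, D=39, E=119, F=137
Pot levels (distinct totals of non-folded players): 39, 80, 85, 119, 137
Layer 1-39: 39 each from A, B, C, D, E, F = 39*6 = 234 chips; eligible A, B, C, D, E, F
Layer 40-80: 41 each from A, B, C, E, F = 41*5 = 205 chips; eligible A, B, C, E, F
Layer 81-85: 5 each from A, C, E, F = 5*4 = 20 chips; eligible A, C, E, F
Layer 86-119: 34 each from C, E, F = 34*3 = 102 chips; eligible C, E, F
Layer 120-137: 18 each from C, F = 18*2 = 36 chips; eligible C, F

Pot 1: 234 chips, eligible: A, B, C, D, E, F
Pot 2: 205 chips, eligible: A, B, C, E, F
Pot 3: 20 chips, eligible: A, C, E, F
Pot 4: 102 chips, eligible: C, E, F
Pot 5: 36 chips, eligible: C, F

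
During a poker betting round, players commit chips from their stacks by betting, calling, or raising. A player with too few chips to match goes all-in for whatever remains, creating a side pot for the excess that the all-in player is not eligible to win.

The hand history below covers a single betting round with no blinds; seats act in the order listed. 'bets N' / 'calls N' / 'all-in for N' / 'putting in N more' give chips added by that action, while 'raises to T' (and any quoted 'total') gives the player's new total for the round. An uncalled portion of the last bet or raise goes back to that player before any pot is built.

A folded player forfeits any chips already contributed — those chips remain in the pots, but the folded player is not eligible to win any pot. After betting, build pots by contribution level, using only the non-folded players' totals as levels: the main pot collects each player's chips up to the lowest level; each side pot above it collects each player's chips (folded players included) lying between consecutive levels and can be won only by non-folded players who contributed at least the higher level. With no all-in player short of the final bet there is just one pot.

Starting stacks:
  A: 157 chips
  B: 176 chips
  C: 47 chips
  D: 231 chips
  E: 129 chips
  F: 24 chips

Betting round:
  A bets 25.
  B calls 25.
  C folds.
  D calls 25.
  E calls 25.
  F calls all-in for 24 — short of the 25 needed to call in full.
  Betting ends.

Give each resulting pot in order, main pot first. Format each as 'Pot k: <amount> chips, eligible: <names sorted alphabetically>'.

Pot 1: 120 chips, eligible: A, B, D, E, F
Pot 2: 4 chips, eligible: A, B, D, E

Derivation:
Contributions: A=25, B=25, D=25, E=25, F=24
Folded: C
Pot levels (distinct totals of non-folded players): 24, 25
Layer 1-24: 24 each from A, B, D, E, F = 24*5 = 120 chips; eligible A, B, D, E, F
Layer 25-25: 1 each from A, B, D, E = 1*4 = 4 chips; eligible A, B, D, E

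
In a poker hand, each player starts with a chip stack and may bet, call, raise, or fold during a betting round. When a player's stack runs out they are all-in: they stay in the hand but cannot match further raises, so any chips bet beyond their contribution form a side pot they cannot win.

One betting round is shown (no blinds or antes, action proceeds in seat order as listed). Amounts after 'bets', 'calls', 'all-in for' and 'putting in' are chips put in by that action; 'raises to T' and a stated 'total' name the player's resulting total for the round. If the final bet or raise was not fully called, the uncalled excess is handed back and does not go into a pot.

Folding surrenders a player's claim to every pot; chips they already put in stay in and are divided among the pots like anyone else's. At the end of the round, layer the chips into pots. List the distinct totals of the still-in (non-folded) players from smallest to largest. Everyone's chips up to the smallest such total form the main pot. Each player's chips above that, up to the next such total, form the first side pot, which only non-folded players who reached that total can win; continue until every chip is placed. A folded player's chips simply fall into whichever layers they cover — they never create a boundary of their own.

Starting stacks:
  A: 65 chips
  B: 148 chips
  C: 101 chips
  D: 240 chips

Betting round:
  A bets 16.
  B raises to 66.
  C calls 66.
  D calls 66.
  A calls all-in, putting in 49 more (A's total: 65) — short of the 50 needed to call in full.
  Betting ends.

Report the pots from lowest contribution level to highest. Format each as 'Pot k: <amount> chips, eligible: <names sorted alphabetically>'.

Contributions: A=65, B=66, C=66, D=66
Pot levels (distinct totals of non-folded players): 65, 66
Layer 1-65: 65 each from A, B, C, D = 65*4 = 260 chips; eligible A, B, C, D
Layer 66-66: 1 each from B, C, D = 1*3 = 3 chips; eligible B, C, D

Pot 1: 260 chips, eligible: A, B, C, D
Pot 2: 3 chips, eligible: B, C, D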